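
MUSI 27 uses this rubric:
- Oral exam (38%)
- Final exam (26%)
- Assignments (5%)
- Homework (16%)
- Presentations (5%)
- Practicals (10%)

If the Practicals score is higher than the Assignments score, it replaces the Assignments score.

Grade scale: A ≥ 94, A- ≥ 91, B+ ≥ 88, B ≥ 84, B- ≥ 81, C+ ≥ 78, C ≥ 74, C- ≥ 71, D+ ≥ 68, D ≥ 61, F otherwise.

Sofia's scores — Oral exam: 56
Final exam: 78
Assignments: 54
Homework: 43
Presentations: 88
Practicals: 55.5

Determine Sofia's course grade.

D

Practicals (55.5) > Assignments (54), so Assignments counts as 55.5.
Weighted total:
  Oral exam 56 × 0.38 = 21.28
  Final exam 78 × 0.26 = 20.28
  Assignments 55.5 × 0.05 = 2.775
  Homework 43 × 0.16 = 6.88
  Presentations 88 × 0.05 = 4.4
  Practicals 55.5 × 0.1 = 5.55
Sum = 61.165
61.165 is ≥ 61 and < 68 → D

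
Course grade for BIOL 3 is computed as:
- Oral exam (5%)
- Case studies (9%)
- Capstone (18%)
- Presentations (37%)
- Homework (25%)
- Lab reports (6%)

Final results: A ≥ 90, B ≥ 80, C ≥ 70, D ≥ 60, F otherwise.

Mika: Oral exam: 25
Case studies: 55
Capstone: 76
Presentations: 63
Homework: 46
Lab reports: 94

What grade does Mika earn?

D

Weighted total:
  Oral exam 25 × 0.05 = 1.25
  Case studies 55 × 0.09 = 4.95
  Capstone 76 × 0.18 = 13.68
  Presentations 63 × 0.37 = 23.31
  Homework 46 × 0.25 = 11.5
  Lab reports 94 × 0.06 = 5.64
Sum = 60.33
60.33 is ≥ 60 and < 70 → D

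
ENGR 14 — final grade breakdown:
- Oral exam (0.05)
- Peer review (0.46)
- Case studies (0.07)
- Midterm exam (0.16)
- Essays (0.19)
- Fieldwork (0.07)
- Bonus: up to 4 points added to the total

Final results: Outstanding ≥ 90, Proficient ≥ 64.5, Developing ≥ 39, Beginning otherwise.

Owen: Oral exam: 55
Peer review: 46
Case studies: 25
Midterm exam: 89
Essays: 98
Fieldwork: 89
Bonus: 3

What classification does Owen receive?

Weighted total:
  Oral exam 55 × 0.05 = 2.75
  Peer review 46 × 0.46 = 21.16
  Case studies 25 × 0.07 = 1.75
  Midterm exam 89 × 0.16 = 14.24
  Essays 98 × 0.19 = 18.62
  Fieldwork 89 × 0.07 = 6.23
Sum = 64.75
Bonus: 64.75 + 3 = 67.75
67.75 is ≥ 64.5 and < 90 → Proficient

Proficient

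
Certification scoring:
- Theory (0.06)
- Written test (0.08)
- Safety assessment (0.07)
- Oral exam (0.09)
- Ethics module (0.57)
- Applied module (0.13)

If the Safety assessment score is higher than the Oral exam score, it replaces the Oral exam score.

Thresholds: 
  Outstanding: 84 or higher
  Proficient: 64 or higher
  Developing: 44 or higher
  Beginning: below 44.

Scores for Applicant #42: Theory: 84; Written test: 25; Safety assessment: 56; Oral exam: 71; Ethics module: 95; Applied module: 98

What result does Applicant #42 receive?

Safety assessment (56) ≤ Oral exam (71), so Oral exam stays at 71.
Weighted total:
  Theory 84 × 0.06 = 5.04
  Written test 25 × 0.08 = 2
  Safety assessment 56 × 0.07 = 3.92
  Oral exam 71 × 0.09 = 6.39
  Ethics module 95 × 0.57 = 54.15
  Applied module 98 × 0.13 = 12.74
Sum = 84.24
84.24 ≥ 84 → Outstanding

Outstanding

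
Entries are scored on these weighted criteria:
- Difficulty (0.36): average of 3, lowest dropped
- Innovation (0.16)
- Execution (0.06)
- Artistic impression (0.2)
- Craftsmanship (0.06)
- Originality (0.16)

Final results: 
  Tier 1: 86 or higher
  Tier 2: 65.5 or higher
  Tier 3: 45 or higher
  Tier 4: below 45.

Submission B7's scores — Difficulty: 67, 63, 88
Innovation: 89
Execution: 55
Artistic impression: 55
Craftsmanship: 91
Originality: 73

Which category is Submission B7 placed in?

Difficulty: drop 63 → average of remaining 2 = 155/2 = 77.5
Weighted total:
  Difficulty 77.5 × 0.36 = 27.9
  Innovation 89 × 0.16 = 14.24
  Execution 55 × 0.06 = 3.3
  Artistic impression 55 × 0.2 = 11
  Craftsmanship 91 × 0.06 = 5.46
  Originality 73 × 0.16 = 11.68
Sum = 73.58
73.58 is ≥ 65.5 and < 86 → Tier 2

Tier 2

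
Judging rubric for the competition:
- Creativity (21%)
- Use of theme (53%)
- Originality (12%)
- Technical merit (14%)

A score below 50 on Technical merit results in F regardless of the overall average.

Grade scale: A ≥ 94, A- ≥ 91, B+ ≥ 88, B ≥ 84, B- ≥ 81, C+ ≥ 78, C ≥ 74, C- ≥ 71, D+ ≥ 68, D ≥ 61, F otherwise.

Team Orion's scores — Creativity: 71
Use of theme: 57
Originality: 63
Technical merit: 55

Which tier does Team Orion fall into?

Technical merit score 55 ≥ 50: minimum met.
Weighted total:
  Creativity 71 × 0.21 = 14.91
  Use of theme 57 × 0.53 = 30.21
  Originality 63 × 0.12 = 7.56
  Technical merit 55 × 0.14 = 7.7
Sum = 60.38
60.38 < 61 → F

F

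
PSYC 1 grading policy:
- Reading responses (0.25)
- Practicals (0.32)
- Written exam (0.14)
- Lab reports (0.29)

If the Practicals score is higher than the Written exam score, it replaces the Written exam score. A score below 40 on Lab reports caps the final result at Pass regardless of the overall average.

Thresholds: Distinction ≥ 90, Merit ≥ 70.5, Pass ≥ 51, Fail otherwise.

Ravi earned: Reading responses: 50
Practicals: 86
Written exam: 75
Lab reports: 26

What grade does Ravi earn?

Practicals (86) > Written exam (75), so Written exam counts as 86.
Lab reports score 26 < 40: minimum not met.
Weighted total:
  Reading responses 50 × 0.25 = 12.5
  Practicals 86 × 0.32 = 27.52
  Written exam 86 × 0.14 = 12.04
  Lab reports 26 × 0.29 = 7.54
Sum = 59.6
59.6 would be Pass; cap at Pass applies → Pass.

Pass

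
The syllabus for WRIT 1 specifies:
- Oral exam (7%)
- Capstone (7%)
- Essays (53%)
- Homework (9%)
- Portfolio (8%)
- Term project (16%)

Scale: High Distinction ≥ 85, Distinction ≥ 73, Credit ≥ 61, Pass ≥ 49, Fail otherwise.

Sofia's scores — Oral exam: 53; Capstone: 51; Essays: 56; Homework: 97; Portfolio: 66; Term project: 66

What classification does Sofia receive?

Credit

Weighted total:
  Oral exam 53 × 0.07 = 3.71
  Capstone 51 × 0.07 = 3.57
  Essays 56 × 0.53 = 29.68
  Homework 97 × 0.09 = 8.73
  Portfolio 66 × 0.08 = 5.28
  Term project 66 × 0.16 = 10.56
Sum = 61.53
61.53 is ≥ 61 and < 73 → Credit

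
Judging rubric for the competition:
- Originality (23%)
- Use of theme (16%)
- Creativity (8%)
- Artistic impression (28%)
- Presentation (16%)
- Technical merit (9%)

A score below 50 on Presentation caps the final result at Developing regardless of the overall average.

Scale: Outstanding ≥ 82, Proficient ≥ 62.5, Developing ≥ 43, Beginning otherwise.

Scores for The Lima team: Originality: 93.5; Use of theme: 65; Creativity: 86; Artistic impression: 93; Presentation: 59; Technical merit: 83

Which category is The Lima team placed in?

Proficient

Presentation score 59 ≥ 50: minimum met.
Weighted total:
  Originality 93.5 × 0.23 = 21.505
  Use of theme 65 × 0.16 = 10.4
  Creativity 86 × 0.08 = 6.88
  Artistic impression 93 × 0.28 = 26.04
  Presentation 59 × 0.16 = 9.44
  Technical merit 83 × 0.09 = 7.47
Sum = 81.735
81.735 is ≥ 62.5 and < 82 → Proficient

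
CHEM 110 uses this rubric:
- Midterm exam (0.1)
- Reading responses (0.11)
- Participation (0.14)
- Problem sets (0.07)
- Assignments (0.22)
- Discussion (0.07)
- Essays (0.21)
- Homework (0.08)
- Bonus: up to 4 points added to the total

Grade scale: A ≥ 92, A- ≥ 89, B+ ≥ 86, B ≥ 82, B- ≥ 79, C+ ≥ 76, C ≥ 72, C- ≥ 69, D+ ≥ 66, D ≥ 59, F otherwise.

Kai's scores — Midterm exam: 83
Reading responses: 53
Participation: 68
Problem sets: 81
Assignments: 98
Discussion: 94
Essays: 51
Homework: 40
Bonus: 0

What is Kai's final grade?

Weighted total:
  Midterm exam 83 × 0.1 = 8.3
  Reading responses 53 × 0.11 = 5.83
  Participation 68 × 0.14 = 9.52
  Problem sets 81 × 0.07 = 5.67
  Assignments 98 × 0.22 = 21.56
  Discussion 94 × 0.07 = 6.58
  Essays 51 × 0.21 = 10.71
  Homework 40 × 0.08 = 3.2
Sum = 71.37
Bonus: 71.37 + 0 = 71.37
71.37 is ≥ 69 and < 72 → C-

C-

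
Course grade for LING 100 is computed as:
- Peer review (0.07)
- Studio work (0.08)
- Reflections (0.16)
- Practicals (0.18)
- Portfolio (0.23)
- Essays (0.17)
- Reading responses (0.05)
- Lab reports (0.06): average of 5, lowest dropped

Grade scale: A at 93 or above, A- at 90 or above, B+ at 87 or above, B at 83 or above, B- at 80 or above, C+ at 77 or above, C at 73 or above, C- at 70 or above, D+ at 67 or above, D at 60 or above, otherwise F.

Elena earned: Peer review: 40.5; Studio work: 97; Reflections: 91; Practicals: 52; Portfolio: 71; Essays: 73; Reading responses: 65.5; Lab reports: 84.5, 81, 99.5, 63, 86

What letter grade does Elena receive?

C-

Lab reports: drop 63 → average of remaining 4 = 351/4 = 87.75
Weighted total:
  Peer review 40.5 × 0.07 = 2.835
  Studio work 97 × 0.08 = 7.76
  Reflections 91 × 0.16 = 14.56
  Practicals 52 × 0.18 = 9.36
  Portfolio 71 × 0.23 = 16.33
  Essays 73 × 0.17 = 12.41
  Reading responses 65.5 × 0.05 = 3.275
  Lab reports 87.75 × 0.06 = 5.265
Sum = 71.795
71.795 is ≥ 70 and < 73 → C-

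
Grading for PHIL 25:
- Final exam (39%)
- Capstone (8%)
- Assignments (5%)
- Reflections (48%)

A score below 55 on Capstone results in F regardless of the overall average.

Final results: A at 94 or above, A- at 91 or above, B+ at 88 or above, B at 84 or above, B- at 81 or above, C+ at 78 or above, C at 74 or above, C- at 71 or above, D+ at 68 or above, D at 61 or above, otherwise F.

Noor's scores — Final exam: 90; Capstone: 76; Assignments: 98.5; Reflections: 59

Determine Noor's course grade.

C

Capstone score 76 ≥ 55: minimum met.
Weighted total:
  Final exam 90 × 0.39 = 35.1
  Capstone 76 × 0.08 = 6.08
  Assignments 98.5 × 0.05 = 4.925
  Reflections 59 × 0.48 = 28.32
Sum = 74.425
74.425 is ≥ 74 and < 78 → C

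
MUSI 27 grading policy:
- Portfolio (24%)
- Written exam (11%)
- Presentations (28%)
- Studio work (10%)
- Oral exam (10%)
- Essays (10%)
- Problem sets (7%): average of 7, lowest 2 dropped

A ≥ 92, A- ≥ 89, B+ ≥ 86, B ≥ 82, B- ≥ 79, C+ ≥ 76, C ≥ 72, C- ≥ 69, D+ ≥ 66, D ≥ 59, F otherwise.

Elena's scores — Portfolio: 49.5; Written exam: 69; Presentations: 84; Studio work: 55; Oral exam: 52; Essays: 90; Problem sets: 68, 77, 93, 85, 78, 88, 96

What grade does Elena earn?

Problem sets: drop 68, 77 → average of remaining 5 = 440/5 = 88
Weighted total:
  Portfolio 49.5 × 0.24 = 11.88
  Written exam 69 × 0.11 = 7.59
  Presentations 84 × 0.28 = 23.52
  Studio work 55 × 0.1 = 5.5
  Oral exam 52 × 0.1 = 5.2
  Essays 90 × 0.1 = 9
  Problem sets 88 × 0.07 = 6.16
Sum = 68.85
68.85 is ≥ 66 and < 69 → D+

D+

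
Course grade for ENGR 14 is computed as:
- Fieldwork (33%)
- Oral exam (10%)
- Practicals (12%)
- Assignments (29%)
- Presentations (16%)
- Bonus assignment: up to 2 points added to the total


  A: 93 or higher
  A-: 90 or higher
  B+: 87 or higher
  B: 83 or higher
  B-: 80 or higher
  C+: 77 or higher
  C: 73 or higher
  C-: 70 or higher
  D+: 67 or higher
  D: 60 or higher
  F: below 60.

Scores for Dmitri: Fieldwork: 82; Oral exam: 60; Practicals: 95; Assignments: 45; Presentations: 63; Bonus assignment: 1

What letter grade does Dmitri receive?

D+

Weighted total:
  Fieldwork 82 × 0.33 = 27.06
  Oral exam 60 × 0.1 = 6
  Practicals 95 × 0.12 = 11.4
  Assignments 45 × 0.29 = 13.05
  Presentations 63 × 0.16 = 10.08
Sum = 67.59
Bonus assignment: 67.59 + 1 = 68.59
68.59 is ≥ 67 and < 70 → D+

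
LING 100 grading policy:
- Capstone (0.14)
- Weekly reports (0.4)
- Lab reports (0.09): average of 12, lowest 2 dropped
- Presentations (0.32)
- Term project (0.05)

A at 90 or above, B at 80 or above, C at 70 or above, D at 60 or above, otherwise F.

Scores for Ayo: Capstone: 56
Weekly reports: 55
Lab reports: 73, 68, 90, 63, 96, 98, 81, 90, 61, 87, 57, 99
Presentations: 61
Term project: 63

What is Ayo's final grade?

D

Lab reports: drop 57, 61 → average of remaining 10 = 845/10 = 84.5
Weighted total:
  Capstone 56 × 0.14 = 7.84
  Weekly reports 55 × 0.4 = 22
  Lab reports 84.5 × 0.09 = 7.605
  Presentations 61 × 0.32 = 19.52
  Term project 63 × 0.05 = 3.15
Sum = 60.115
60.115 is ≥ 60 and < 70 → D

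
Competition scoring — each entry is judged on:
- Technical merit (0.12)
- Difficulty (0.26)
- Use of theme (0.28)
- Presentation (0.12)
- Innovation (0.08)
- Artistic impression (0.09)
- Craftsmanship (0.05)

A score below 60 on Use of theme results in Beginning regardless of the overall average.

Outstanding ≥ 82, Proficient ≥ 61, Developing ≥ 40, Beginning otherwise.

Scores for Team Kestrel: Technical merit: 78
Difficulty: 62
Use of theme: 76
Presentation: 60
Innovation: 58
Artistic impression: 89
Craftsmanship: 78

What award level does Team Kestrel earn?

Use of theme score 76 ≥ 60: minimum met.
Weighted total:
  Technical merit 78 × 0.12 = 9.36
  Difficulty 62 × 0.26 = 16.12
  Use of theme 76 × 0.28 = 21.28
  Presentation 60 × 0.12 = 7.2
  Innovation 58 × 0.08 = 4.64
  Artistic impression 89 × 0.09 = 8.01
  Craftsmanship 78 × 0.05 = 3.9
Sum = 70.51
70.51 is ≥ 61 and < 82 → Proficient

Proficient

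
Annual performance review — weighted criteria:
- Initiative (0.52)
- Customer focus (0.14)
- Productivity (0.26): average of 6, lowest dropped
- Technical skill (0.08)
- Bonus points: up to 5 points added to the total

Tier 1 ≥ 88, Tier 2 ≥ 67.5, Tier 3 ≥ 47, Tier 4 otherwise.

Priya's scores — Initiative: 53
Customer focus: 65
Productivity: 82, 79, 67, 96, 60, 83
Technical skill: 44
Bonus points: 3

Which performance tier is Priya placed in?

Tier 3

Productivity: drop 60 → average of remaining 5 = 407/5 = 81.4
Weighted total:
  Initiative 53 × 0.52 = 27.56
  Customer focus 65 × 0.14 = 9.1
  Productivity 81.4 × 0.26 = 21.164
  Technical skill 44 × 0.08 = 3.52
Sum = 61.344
Bonus points: 61.344 + 3 = 64.344
64.344 is ≥ 47 and < 67.5 → Tier 3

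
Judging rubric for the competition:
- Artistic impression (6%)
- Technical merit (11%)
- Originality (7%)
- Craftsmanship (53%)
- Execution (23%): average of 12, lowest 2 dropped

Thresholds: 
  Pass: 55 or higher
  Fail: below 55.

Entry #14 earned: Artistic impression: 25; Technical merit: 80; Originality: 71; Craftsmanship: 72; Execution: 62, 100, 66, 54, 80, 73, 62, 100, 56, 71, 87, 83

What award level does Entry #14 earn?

Pass

Execution: drop 54, 56 → average of remaining 10 = 784/10 = 78.4
Weighted total:
  Artistic impression 25 × 0.06 = 1.5
  Technical merit 80 × 0.11 = 8.8
  Originality 71 × 0.07 = 4.97
  Craftsmanship 72 × 0.53 = 38.16
  Execution 78.4 × 0.23 = 18.032
Sum = 71.462
71.462 ≥ 55 → Pass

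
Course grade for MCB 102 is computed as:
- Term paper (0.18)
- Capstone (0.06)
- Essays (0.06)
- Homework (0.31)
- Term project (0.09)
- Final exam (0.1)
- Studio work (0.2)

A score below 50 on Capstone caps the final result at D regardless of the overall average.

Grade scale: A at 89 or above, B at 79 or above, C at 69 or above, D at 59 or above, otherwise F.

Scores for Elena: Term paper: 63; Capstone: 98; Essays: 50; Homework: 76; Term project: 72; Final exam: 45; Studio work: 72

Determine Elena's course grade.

Capstone score 98 ≥ 50: minimum met.
Weighted total:
  Term paper 63 × 0.18 = 11.34
  Capstone 98 × 0.06 = 5.88
  Essays 50 × 0.06 = 3
  Homework 76 × 0.31 = 23.56
  Term project 72 × 0.09 = 6.48
  Final exam 45 × 0.1 = 4.5
  Studio work 72 × 0.2 = 14.4
Sum = 69.16
69.16 is ≥ 69 and < 79 → C

C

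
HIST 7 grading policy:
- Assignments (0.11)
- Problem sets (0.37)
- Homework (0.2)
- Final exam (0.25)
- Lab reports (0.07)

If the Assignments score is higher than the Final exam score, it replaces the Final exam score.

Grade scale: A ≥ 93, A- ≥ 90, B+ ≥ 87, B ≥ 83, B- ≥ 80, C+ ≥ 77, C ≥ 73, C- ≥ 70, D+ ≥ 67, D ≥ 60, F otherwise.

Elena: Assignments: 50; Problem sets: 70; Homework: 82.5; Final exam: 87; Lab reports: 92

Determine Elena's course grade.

C

Assignments (50) ≤ Final exam (87), so Final exam stays at 87.
Weighted total:
  Assignments 50 × 0.11 = 5.5
  Problem sets 70 × 0.37 = 25.9
  Homework 82.5 × 0.2 = 16.5
  Final exam 87 × 0.25 = 21.75
  Lab reports 92 × 0.07 = 6.44
Sum = 76.09
76.09 is ≥ 73 and < 77 → C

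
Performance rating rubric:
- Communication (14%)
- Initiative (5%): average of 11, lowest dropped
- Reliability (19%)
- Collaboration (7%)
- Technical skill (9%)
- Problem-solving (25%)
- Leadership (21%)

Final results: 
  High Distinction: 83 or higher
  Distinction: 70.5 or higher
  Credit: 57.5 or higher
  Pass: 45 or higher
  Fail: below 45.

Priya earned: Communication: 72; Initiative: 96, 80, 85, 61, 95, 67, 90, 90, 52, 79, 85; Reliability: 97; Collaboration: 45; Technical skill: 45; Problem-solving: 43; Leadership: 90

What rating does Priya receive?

Credit

Initiative: drop 52 → average of remaining 10 = 828/10 = 82.8
Weighted total:
  Communication 72 × 0.14 = 10.08
  Initiative 82.8 × 0.05 = 4.14
  Reliability 97 × 0.19 = 18.43
  Collaboration 45 × 0.07 = 3.15
  Technical skill 45 × 0.09 = 4.05
  Problem-solving 43 × 0.25 = 10.75
  Leadership 90 × 0.21 = 18.9
Sum = 69.5
69.5 is ≥ 57.5 and < 70.5 → Credit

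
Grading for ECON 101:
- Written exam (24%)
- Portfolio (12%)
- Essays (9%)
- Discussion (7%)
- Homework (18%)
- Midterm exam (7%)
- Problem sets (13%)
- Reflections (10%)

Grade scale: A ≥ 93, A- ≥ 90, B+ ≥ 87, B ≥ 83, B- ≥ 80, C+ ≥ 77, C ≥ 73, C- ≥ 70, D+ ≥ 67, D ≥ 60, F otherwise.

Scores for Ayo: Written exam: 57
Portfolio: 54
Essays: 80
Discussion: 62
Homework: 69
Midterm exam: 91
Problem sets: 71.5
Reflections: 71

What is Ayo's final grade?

Weighted total:
  Written exam 57 × 0.24 = 13.68
  Portfolio 54 × 0.12 = 6.48
  Essays 80 × 0.09 = 7.2
  Discussion 62 × 0.07 = 4.34
  Homework 69 × 0.18 = 12.42
  Midterm exam 91 × 0.07 = 6.37
  Problem sets 71.5 × 0.13 = 9.295
  Reflections 71 × 0.1 = 7.1
Sum = 66.885
66.885 is ≥ 60 and < 67 → D

D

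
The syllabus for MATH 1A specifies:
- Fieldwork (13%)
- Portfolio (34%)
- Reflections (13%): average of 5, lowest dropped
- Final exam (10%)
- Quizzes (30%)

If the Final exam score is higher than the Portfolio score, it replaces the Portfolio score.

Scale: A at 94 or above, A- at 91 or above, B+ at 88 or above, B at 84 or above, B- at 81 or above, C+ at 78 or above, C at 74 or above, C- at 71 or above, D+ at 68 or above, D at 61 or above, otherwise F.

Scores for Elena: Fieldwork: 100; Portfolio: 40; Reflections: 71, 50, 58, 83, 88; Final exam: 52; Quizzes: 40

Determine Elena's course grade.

F

Reflections: drop 50 → average of remaining 4 = 300/4 = 75
Final exam (52) > Portfolio (40), so Portfolio counts as 52.
Weighted total:
  Fieldwork 100 × 0.13 = 13
  Portfolio 52 × 0.34 = 17.68
  Reflections 75 × 0.13 = 9.75
  Final exam 52 × 0.1 = 5.2
  Quizzes 40 × 0.3 = 12
Sum = 57.63
57.63 < 61 → F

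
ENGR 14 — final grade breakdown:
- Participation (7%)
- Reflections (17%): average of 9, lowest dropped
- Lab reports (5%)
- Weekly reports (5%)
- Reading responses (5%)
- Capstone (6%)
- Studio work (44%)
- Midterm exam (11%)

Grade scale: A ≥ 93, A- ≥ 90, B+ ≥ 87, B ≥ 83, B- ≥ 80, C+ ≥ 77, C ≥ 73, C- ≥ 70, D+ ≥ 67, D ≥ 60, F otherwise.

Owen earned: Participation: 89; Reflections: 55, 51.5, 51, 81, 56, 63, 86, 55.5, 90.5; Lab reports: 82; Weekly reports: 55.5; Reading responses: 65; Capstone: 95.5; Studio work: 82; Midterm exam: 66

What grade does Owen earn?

Reflections: drop 51 → average of remaining 8 = 538.5/8 = 67.3125
Weighted total:
  Participation 89 × 0.07 = 6.23
  Reflections 67.3125 × 0.17 = 11.443125
  Lab reports 82 × 0.05 = 4.1
  Weekly reports 55.5 × 0.05 = 2.775
  Reading responses 65 × 0.05 = 3.25
  Capstone 95.5 × 0.06 = 5.73
  Studio work 82 × 0.44 = 36.08
  Midterm exam 66 × 0.11 = 7.26
Sum = 76.868125
76.868125 is ≥ 73 and < 77 → C

C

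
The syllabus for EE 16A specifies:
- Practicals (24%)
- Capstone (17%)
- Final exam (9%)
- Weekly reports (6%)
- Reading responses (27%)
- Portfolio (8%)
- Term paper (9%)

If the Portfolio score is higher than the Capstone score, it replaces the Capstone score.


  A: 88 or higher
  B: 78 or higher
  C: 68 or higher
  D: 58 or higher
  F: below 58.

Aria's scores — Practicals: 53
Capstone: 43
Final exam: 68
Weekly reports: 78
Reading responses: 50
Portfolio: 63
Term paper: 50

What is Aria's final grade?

F

Portfolio (63) > Capstone (43), so Capstone counts as 63.
Weighted total:
  Practicals 53 × 0.24 = 12.72
  Capstone 63 × 0.17 = 10.71
  Final exam 68 × 0.09 = 6.12
  Weekly reports 78 × 0.06 = 4.68
  Reading responses 50 × 0.27 = 13.5
  Portfolio 63 × 0.08 = 5.04
  Term paper 50 × 0.09 = 4.5
Sum = 57.27
57.27 < 58 → F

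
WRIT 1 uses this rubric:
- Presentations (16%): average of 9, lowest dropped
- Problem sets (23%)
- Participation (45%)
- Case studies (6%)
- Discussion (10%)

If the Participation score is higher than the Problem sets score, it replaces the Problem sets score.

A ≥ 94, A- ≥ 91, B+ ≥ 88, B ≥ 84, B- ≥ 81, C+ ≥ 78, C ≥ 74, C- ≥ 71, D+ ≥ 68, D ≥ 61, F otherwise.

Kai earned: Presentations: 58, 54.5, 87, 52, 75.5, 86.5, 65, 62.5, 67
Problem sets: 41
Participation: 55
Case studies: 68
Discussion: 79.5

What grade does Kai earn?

F

Presentations: drop 52 → average of remaining 8 = 556/8 = 69.5
Participation (55) > Problem sets (41), so Problem sets counts as 55.
Weighted total:
  Presentations 69.5 × 0.16 = 11.12
  Problem sets 55 × 0.23 = 12.65
  Participation 55 × 0.45 = 24.75
  Case studies 68 × 0.06 = 4.08
  Discussion 79.5 × 0.1 = 7.95
Sum = 60.55
60.55 < 61 → F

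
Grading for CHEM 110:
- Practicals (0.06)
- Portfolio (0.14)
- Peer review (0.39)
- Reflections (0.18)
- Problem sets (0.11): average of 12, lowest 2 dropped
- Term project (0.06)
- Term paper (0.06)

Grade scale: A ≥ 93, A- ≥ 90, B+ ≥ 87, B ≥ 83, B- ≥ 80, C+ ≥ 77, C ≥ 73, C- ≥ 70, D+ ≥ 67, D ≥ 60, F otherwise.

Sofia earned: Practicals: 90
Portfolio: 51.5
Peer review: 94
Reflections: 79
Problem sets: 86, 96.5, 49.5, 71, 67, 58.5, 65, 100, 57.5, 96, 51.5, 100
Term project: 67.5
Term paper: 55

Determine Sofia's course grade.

C+

Problem sets: drop 49.5, 51.5 → average of remaining 10 = 797.5/10 = 79.75
Weighted total:
  Practicals 90 × 0.06 = 5.4
  Portfolio 51.5 × 0.14 = 7.21
  Peer review 94 × 0.39 = 36.66
  Reflections 79 × 0.18 = 14.22
  Problem sets 79.75 × 0.11 = 8.7725
  Term project 67.5 × 0.06 = 4.05
  Term paper 55 × 0.06 = 3.3
Sum = 79.6125
79.6125 is ≥ 77 and < 80 → C+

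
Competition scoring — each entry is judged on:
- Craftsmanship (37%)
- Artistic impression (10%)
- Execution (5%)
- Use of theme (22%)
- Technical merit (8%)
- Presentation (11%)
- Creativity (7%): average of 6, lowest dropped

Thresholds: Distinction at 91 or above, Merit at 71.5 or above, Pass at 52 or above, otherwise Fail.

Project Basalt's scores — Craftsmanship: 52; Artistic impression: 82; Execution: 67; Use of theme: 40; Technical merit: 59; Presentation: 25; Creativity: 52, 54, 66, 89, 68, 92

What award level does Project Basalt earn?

Creativity: drop 52 → average of remaining 5 = 369/5 = 73.8
Weighted total:
  Craftsmanship 52 × 0.37 = 19.24
  Artistic impression 82 × 0.1 = 8.2
  Execution 67 × 0.05 = 3.35
  Use of theme 40 × 0.22 = 8.8
  Technical merit 59 × 0.08 = 4.72
  Presentation 25 × 0.11 = 2.75
  Creativity 73.8 × 0.07 = 5.166
Sum = 52.226
52.226 is ≥ 52 and < 71.5 → Pass

Pass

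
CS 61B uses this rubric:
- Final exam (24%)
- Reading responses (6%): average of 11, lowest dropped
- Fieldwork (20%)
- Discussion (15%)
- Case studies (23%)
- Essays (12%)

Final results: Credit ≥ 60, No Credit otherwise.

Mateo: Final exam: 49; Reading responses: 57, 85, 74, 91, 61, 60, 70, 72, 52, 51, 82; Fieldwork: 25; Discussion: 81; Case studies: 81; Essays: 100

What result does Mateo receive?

Credit

Reading responses: drop 51 → average of remaining 10 = 704/10 = 70.4
Weighted total:
  Final exam 49 × 0.24 = 11.76
  Reading responses 70.4 × 0.06 = 4.224
  Fieldwork 25 × 0.2 = 5
  Discussion 81 × 0.15 = 12.15
  Case studies 81 × 0.23 = 18.63
  Essays 100 × 0.12 = 12
Sum = 63.764
63.764 ≥ 60 → Credit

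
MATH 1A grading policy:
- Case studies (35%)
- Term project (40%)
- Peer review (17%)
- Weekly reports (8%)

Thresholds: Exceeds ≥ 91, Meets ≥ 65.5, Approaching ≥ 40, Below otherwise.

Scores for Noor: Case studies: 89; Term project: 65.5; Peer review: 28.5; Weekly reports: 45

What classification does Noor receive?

Weighted total:
  Case studies 89 × 0.35 = 31.15
  Term project 65.5 × 0.4 = 26.2
  Peer review 28.5 × 0.17 = 4.845
  Weekly reports 45 × 0.08 = 3.6
Sum = 65.795
65.795 is ≥ 65.5 and < 91 → Meets

Meets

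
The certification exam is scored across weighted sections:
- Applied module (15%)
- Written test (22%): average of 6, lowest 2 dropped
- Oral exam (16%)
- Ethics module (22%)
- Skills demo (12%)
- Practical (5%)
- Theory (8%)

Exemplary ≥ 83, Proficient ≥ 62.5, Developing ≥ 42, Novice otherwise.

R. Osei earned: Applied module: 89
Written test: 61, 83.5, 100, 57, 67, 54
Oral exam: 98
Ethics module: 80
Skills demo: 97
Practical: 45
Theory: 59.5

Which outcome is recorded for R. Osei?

Proficient

Written test: drop 54, 57 → average of remaining 4 = 311.5/4 = 77.875
Weighted total:
  Applied module 89 × 0.15 = 13.35
  Written test 77.875 × 0.22 = 17.1325
  Oral exam 98 × 0.16 = 15.68
  Ethics module 80 × 0.22 = 17.6
  Skills demo 97 × 0.12 = 11.64
  Practical 45 × 0.05 = 2.25
  Theory 59.5 × 0.08 = 4.76
Sum = 82.4125
82.4125 is ≥ 62.5 and < 83 → Proficient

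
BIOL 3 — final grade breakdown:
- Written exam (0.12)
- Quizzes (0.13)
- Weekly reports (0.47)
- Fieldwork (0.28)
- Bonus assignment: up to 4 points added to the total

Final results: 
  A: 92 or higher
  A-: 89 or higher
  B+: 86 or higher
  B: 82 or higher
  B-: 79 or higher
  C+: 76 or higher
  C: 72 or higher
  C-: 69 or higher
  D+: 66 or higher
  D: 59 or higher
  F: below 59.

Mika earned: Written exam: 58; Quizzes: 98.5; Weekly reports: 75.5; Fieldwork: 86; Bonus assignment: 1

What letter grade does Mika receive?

B-

Weighted total:
  Written exam 58 × 0.12 = 6.96
  Quizzes 98.5 × 0.13 = 12.805
  Weekly reports 75.5 × 0.47 = 35.485
  Fieldwork 86 × 0.28 = 24.08
Sum = 79.33
Bonus assignment: 79.33 + 1 = 80.33
80.33 is ≥ 79 and < 82 → B-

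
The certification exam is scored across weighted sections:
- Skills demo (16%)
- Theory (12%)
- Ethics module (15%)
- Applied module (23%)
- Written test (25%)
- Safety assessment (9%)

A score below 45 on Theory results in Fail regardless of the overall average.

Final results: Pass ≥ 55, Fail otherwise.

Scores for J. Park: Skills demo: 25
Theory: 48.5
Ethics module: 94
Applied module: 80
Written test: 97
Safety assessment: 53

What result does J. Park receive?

Pass

Theory score 48.5 ≥ 45: minimum met.
Weighted total:
  Skills demo 25 × 0.16 = 4
  Theory 48.5 × 0.12 = 5.82
  Ethics module 94 × 0.15 = 14.1
  Applied module 80 × 0.23 = 18.4
  Written test 97 × 0.25 = 24.25
  Safety assessment 53 × 0.09 = 4.77
Sum = 71.34
71.34 ≥ 55 → Pass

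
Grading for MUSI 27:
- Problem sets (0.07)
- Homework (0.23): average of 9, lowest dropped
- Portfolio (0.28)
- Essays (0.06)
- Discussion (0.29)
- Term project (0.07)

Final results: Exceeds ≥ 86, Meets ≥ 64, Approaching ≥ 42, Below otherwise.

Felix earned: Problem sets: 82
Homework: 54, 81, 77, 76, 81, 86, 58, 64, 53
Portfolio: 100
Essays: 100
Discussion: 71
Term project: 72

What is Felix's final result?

Meets

Homework: drop 53 → average of remaining 8 = 577/8 = 72.125
Weighted total:
  Problem sets 82 × 0.07 = 5.74
  Homework 72.125 × 0.23 = 16.58875
  Portfolio 100 × 0.28 = 28
  Essays 100 × 0.06 = 6
  Discussion 71 × 0.29 = 20.59
  Term project 72 × 0.07 = 5.04
Sum = 81.95875
81.95875 is ≥ 64 and < 86 → Meets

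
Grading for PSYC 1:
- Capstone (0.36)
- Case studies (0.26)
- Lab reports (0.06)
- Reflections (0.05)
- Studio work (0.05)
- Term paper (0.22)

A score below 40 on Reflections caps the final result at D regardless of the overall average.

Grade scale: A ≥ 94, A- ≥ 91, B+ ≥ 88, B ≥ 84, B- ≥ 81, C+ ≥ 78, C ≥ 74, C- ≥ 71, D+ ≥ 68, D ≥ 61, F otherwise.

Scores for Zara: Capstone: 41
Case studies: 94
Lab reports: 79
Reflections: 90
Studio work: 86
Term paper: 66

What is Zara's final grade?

Reflections score 90 ≥ 40: minimum met.
Weighted total:
  Capstone 41 × 0.36 = 14.76
  Case studies 94 × 0.26 = 24.44
  Lab reports 79 × 0.06 = 4.74
  Reflections 90 × 0.05 = 4.5
  Studio work 86 × 0.05 = 4.3
  Term paper 66 × 0.22 = 14.52
Sum = 67.26
67.26 is ≥ 61 and < 68 → D

D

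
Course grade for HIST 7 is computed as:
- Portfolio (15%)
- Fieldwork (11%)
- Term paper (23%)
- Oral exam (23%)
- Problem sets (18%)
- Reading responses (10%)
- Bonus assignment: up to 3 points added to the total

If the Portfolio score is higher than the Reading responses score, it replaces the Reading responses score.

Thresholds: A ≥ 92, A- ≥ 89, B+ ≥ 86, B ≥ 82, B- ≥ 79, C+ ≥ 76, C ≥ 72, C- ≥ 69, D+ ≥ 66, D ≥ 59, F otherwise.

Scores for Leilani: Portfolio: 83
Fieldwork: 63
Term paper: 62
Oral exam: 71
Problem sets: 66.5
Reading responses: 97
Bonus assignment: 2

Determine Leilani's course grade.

C

Portfolio (83) ≤ Reading responses (97), so Reading responses stays at 97.
Weighted total:
  Portfolio 83 × 0.15 = 12.45
  Fieldwork 63 × 0.11 = 6.93
  Term paper 62 × 0.23 = 14.26
  Oral exam 71 × 0.23 = 16.33
  Problem sets 66.5 × 0.18 = 11.97
  Reading responses 97 × 0.1 = 9.7
Sum = 71.64
Bonus assignment: 71.64 + 2 = 73.64
73.64 is ≥ 72 and < 76 → C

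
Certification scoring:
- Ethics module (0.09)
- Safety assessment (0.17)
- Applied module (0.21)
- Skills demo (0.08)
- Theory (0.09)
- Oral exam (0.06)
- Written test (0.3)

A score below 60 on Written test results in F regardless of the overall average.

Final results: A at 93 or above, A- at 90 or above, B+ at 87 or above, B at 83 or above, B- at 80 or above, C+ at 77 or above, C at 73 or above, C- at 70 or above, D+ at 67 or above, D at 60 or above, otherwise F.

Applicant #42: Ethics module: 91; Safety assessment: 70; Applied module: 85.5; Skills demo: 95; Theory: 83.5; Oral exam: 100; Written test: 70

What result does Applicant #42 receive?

B-

Written test score 70 ≥ 60: minimum met.
Weighted total:
  Ethics module 91 × 0.09 = 8.19
  Safety assessment 70 × 0.17 = 11.9
  Applied module 85.5 × 0.21 = 17.955
  Skills demo 95 × 0.08 = 7.6
  Theory 83.5 × 0.09 = 7.515
  Oral exam 100 × 0.06 = 6
  Written test 70 × 0.3 = 21
Sum = 80.16
80.16 is ≥ 80 and < 83 → B-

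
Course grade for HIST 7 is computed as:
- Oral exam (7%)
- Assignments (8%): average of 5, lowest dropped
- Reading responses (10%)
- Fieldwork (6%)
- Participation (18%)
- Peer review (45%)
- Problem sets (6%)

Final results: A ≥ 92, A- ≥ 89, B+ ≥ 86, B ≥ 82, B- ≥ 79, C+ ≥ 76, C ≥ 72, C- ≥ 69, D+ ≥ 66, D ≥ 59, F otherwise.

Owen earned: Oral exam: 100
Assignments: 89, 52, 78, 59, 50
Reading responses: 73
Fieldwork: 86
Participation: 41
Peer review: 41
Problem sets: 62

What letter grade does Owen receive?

Assignments: drop 50 → average of remaining 4 = 278/4 = 69.5
Weighted total:
  Oral exam 100 × 0.07 = 7
  Assignments 69.5 × 0.08 = 5.56
  Reading responses 73 × 0.1 = 7.3
  Fieldwork 86 × 0.06 = 5.16
  Participation 41 × 0.18 = 7.38
  Peer review 41 × 0.45 = 18.45
  Problem sets 62 × 0.06 = 3.72
Sum = 54.57
54.57 < 59 → F

F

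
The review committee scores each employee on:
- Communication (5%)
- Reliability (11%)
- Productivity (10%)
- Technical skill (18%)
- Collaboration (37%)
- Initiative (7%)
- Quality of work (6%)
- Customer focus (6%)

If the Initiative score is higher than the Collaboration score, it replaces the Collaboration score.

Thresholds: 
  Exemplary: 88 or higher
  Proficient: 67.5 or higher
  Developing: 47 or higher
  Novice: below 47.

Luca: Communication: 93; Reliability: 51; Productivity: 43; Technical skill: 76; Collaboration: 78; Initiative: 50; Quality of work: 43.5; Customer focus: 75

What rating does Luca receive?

Proficient

Initiative (50) ≤ Collaboration (78), so Collaboration stays at 78.
Weighted total:
  Communication 93 × 0.05 = 4.65
  Reliability 51 × 0.11 = 5.61
  Productivity 43 × 0.1 = 4.3
  Technical skill 76 × 0.18 = 13.68
  Collaboration 78 × 0.37 = 28.86
  Initiative 50 × 0.07 = 3.5
  Quality of work 43.5 × 0.06 = 2.61
  Customer focus 75 × 0.06 = 4.5
Sum = 67.71
67.71 is ≥ 67.5 and < 88 → Proficient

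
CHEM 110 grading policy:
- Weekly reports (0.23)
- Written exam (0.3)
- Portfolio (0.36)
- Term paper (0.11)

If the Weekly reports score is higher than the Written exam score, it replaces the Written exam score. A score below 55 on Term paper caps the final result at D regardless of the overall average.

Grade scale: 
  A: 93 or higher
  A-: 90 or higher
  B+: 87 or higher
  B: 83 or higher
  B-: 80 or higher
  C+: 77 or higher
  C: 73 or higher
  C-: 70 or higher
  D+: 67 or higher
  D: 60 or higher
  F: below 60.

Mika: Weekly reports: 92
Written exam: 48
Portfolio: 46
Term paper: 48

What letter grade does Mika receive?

Weekly reports (92) > Written exam (48), so Written exam counts as 92.
Term paper score 48 < 55: minimum not met.
Weighted total:
  Weekly reports 92 × 0.23 = 21.16
  Written exam 92 × 0.3 = 27.6
  Portfolio 46 × 0.36 = 16.56
  Term paper 48 × 0.11 = 5.28
Sum = 70.6
70.6 would be C-; cap at D applies → D.

D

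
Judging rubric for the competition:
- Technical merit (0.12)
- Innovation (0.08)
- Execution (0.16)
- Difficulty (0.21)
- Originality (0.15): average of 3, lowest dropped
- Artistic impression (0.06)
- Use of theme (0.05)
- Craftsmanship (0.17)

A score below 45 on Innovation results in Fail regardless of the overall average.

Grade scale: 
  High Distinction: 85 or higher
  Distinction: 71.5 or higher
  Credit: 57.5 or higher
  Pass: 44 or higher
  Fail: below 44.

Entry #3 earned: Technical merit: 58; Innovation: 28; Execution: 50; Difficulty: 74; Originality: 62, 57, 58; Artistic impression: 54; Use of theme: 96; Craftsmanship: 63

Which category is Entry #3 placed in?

Fail

Originality: drop 57 → average of remaining 2 = 120/2 = 60
Innovation score 28 < 45: minimum not met.
Weighted total:
  Technical merit 58 × 0.12 = 6.96
  Innovation 28 × 0.08 = 2.24
  Execution 50 × 0.16 = 8
  Difficulty 74 × 0.21 = 15.54
  Originality 60 × 0.15 = 9
  Artistic impression 54 × 0.06 = 3.24
  Use of theme 96 × 0.05 = 4.8
  Craftsmanship 63 × 0.17 = 10.71
Sum = 60.49
Because the Innovation minimum was not met, the result is Fail.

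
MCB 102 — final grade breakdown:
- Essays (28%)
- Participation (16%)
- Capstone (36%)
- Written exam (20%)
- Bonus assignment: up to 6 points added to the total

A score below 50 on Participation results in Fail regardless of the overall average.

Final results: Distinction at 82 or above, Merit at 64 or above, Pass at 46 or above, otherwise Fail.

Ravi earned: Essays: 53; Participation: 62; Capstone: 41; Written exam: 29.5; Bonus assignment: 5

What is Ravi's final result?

Pass

Participation score 62 ≥ 50: minimum met.
Weighted total:
  Essays 53 × 0.28 = 14.84
  Participation 62 × 0.16 = 9.92
  Capstone 41 × 0.36 = 14.76
  Written exam 29.5 × 0.2 = 5.9
Sum = 45.42
Bonus assignment: 45.42 + 5 = 50.42
50.42 is ≥ 46 and < 64 → Pass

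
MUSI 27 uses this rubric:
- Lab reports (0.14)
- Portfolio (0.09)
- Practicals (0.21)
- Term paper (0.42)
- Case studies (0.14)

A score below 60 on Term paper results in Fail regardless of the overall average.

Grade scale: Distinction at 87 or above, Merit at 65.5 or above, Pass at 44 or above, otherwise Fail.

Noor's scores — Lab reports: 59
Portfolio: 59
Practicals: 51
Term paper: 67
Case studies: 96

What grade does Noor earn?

Merit

Term paper score 67 ≥ 60: minimum met.
Weighted total:
  Lab reports 59 × 0.14 = 8.26
  Portfolio 59 × 0.09 = 5.31
  Practicals 51 × 0.21 = 10.71
  Term paper 67 × 0.42 = 28.14
  Case studies 96 × 0.14 = 13.44
Sum = 65.86
65.86 is ≥ 65.5 and < 87 → Merit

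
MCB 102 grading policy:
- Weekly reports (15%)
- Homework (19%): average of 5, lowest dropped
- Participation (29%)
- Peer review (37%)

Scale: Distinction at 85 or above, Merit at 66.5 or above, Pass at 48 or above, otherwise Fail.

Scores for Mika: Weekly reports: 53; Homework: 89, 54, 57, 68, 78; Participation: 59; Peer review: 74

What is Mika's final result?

Homework: drop 54 → average of remaining 4 = 292/4 = 73
Weighted total:
  Weekly reports 53 × 0.15 = 7.95
  Homework 73 × 0.19 = 13.87
  Participation 59 × 0.29 = 17.11
  Peer review 74 × 0.37 = 27.38
Sum = 66.31
66.31 is ≥ 48 and < 66.5 → Pass

Pass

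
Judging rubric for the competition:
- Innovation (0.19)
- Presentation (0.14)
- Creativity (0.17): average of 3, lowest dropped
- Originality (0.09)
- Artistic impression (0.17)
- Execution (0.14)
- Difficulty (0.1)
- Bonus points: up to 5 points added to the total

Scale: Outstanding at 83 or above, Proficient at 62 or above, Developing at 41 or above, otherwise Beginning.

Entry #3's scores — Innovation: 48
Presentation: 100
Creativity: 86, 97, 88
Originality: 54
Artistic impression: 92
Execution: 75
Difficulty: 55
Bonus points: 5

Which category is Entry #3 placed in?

Creativity: drop 86 → average of remaining 2 = 185/2 = 92.5
Weighted total:
  Innovation 48 × 0.19 = 9.12
  Presentation 100 × 0.14 = 14
  Creativity 92.5 × 0.17 = 15.725
  Originality 54 × 0.09 = 4.86
  Artistic impression 92 × 0.17 = 15.64
  Execution 75 × 0.14 = 10.5
  Difficulty 55 × 0.1 = 5.5
Sum = 75.345
Bonus points: 75.345 + 5 = 80.345
80.345 is ≥ 62 and < 83 → Proficient

Proficient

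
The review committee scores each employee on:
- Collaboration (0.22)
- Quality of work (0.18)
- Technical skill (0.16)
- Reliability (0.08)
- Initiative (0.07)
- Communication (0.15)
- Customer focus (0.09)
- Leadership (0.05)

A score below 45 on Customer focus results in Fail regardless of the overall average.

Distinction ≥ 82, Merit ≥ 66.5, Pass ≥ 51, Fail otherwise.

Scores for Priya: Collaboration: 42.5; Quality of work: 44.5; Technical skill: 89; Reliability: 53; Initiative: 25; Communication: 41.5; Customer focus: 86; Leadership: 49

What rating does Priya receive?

Customer focus score 86 ≥ 45: minimum met.
Weighted total:
  Collaboration 42.5 × 0.22 = 9.35
  Quality of work 44.5 × 0.18 = 8.01
  Technical skill 89 × 0.16 = 14.24
  Reliability 53 × 0.08 = 4.24
  Initiative 25 × 0.07 = 1.75
  Communication 41.5 × 0.15 = 6.225
  Customer focus 86 × 0.09 = 7.74
  Leadership 49 × 0.05 = 2.45
Sum = 54.005
54.005 is ≥ 51 and < 66.5 → Pass

Pass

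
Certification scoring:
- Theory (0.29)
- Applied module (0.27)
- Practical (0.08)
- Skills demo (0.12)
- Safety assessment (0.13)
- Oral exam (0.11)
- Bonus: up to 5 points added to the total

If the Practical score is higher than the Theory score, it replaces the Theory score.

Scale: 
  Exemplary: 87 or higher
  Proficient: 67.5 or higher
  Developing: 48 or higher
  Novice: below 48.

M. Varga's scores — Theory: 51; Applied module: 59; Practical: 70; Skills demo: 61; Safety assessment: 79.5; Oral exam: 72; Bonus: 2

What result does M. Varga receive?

Proficient

Practical (70) > Theory (51), so Theory counts as 70.
Weighted total:
  Theory 70 × 0.29 = 20.3
  Applied module 59 × 0.27 = 15.93
  Practical 70 × 0.08 = 5.6
  Skills demo 61 × 0.12 = 7.32
  Safety assessment 79.5 × 0.13 = 10.335
  Oral exam 72 × 0.11 = 7.92
Sum = 67.405
Bonus: 67.405 + 2 = 69.405
69.405 is ≥ 67.5 and < 87 → Proficient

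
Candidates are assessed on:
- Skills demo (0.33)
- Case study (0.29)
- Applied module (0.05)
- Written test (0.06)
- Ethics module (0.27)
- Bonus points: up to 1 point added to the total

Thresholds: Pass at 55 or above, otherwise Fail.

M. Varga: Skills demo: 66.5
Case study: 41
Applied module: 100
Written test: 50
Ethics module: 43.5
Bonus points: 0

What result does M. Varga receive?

Weighted total:
  Skills demo 66.5 × 0.33 = 21.945
  Case study 41 × 0.29 = 11.89
  Applied module 100 × 0.05 = 5
  Written test 50 × 0.06 = 3
  Ethics module 43.5 × 0.27 = 11.745
Sum = 53.58
Bonus points: 53.58 + 0 = 53.58
53.58 < 55 → Fail

Fail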